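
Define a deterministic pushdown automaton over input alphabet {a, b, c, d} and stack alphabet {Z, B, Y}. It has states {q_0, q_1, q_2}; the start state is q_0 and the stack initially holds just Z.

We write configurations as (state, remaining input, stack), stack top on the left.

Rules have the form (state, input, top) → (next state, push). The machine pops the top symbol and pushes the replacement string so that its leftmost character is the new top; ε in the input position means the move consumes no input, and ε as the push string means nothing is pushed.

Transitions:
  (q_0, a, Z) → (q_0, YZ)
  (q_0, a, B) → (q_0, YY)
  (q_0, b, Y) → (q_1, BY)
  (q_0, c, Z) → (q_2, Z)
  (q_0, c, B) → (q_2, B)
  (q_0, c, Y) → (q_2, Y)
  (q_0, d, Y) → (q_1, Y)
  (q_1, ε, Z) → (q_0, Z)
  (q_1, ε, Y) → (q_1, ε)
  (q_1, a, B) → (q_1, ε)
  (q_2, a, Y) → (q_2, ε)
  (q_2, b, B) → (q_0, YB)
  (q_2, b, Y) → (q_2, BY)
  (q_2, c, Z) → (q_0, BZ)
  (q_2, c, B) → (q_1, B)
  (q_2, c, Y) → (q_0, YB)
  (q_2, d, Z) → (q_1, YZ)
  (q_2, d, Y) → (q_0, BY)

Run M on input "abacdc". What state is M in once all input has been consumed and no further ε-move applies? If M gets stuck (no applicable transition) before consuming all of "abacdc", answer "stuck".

q_2

(q_0, abacdc, Z)
  read a, top Z: go to q_0, push YZ → (q_0, bacdc, YZ)
  read b, top Y: go to q_1, push BY → (q_1, acdc, BYZ)
  read a, top B: go to q_1, push ε → (q_1, cdc, YZ)
  ε-move, top Y: go to q_1, push ε → (q_1, cdc, Z)
  ε-move, top Z: go to q_0, push Z → (q_0, cdc, Z)
  read c, top Z: go to q_2, push Z → (q_2, dc, Z)
  read d, top Z: go to q_1, push YZ → (q_1, c, YZ)
  ε-move, top Y: go to q_1, push ε → (q_1, c, Z)
  ε-move, top Z: go to q_0, push Z → (q_0, c, Z)
  read c, top Z: go to q_2, push Z → (q_2, ε, Z)
All input consumed; M is in state q_2.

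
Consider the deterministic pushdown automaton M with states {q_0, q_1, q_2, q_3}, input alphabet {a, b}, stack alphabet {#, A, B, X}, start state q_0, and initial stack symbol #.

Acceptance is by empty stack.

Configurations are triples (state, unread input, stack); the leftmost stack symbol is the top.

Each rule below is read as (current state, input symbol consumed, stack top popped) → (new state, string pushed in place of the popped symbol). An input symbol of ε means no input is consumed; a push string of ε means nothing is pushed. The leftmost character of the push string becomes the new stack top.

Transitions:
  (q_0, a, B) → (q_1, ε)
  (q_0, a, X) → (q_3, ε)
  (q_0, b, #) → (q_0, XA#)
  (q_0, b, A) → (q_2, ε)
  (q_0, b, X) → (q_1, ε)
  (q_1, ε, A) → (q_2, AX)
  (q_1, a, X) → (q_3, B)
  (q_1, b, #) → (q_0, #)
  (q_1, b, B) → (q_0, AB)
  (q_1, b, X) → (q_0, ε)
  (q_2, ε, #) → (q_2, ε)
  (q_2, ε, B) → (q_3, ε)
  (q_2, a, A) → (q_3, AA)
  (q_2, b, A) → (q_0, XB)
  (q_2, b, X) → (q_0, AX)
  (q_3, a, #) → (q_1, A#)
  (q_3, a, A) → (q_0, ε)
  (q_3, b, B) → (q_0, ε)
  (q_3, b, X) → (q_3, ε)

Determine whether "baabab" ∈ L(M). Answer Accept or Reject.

Reject

(q_0, baabab, #) ⊢ (q_0, aabab, XA#) ⊢ (q_3, abab, A#) ⊢ (q_0, bab, #) ⊢ (q_0, ab, XA#) ⊢ (q_3, b, A#)
No transition applies at (q_3, b, A#); input not fully consumed.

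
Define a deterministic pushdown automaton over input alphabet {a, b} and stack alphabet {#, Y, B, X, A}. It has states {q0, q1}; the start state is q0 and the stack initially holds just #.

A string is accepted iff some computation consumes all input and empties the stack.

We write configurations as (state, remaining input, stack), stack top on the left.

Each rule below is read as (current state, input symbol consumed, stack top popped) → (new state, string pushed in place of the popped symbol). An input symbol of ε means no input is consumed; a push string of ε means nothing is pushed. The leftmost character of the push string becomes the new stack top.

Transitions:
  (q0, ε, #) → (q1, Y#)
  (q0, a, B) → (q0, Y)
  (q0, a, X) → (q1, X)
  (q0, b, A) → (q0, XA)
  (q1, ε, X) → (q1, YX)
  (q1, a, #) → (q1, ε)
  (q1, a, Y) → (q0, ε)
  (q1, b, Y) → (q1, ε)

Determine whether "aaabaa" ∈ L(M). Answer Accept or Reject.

(q0, aaabaa, #)
  ε-move, top #: go to q1, push Y# → (q1, aaabaa, Y#)
  read a, top Y: go to q0, push ε → (q0, aabaa, #)
  ε-move, top #: go to q1, push Y# → (q1, aabaa, Y#)
  read a, top Y: go to q0, push ε → (q0, abaa, #)
  ε-move, top #: go to q1, push Y# → (q1, abaa, Y#)
  read a, top Y: go to q0, push ε → (q0, baa, #)
  ε-move, top #: go to q1, push Y# → (q1, baa, Y#)
  read b, top Y: go to q1, push ε → (q1, aa, #)
  read a, top #: go to q1, push ε → (q1, a, ε)
No transition applies at (q1, a, ε); input not fully consumed.

Reject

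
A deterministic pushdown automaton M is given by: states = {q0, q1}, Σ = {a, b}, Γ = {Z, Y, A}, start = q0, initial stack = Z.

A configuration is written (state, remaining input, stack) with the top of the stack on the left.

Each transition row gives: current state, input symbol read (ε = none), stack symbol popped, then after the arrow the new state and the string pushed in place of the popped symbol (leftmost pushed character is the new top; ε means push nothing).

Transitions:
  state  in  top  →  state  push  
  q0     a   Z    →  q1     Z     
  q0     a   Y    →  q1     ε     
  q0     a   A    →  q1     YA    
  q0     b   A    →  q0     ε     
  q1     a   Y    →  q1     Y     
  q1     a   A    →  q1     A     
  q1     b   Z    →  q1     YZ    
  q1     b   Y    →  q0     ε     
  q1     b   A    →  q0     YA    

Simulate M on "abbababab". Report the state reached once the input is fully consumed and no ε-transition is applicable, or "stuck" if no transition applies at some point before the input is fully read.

q1

(q0, abbababab, Z)
  read a, top Z: go to q1, push Z → (q1, bbababab, Z)
  read b, top Z: go to q1, push YZ → (q1, bababab, YZ)
  read b, top Y: go to q0, push ε → (q0, ababab, Z)
  read a, top Z: go to q1, push Z → (q1, babab, Z)
  read b, top Z: go to q1, push YZ → (q1, abab, YZ)
  read a, top Y: go to q1, push Y → (q1, bab, YZ)
  read b, top Y: go to q0, push ε → (q0, ab, Z)
  read a, top Z: go to q1, push Z → (q1, b, Z)
  read b, top Z: go to q1, push YZ → (q1, ε, YZ)
All input consumed; M is in state q1.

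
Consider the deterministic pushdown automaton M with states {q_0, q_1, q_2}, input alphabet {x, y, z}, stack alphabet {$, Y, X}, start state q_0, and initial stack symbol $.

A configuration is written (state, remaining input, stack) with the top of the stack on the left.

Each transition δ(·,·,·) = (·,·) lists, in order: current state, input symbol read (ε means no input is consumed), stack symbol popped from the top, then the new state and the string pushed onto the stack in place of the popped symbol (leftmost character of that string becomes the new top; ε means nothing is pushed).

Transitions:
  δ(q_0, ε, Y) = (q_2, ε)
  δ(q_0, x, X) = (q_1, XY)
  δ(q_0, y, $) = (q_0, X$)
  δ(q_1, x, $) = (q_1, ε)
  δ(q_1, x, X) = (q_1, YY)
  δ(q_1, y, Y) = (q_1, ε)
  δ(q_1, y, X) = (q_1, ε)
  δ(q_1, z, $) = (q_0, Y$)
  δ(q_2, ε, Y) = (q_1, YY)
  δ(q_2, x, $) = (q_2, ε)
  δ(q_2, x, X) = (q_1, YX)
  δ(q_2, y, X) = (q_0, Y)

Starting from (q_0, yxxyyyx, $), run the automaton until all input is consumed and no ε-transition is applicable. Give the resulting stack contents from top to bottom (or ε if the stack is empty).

(q_0, yxxyyyx, $) ⊢ (q_0, xxyyyx, X$) ⊢ (q_1, xyyyx, XY$) ⊢ (q_1, yyyx, YYY$) ⊢ (q_1, yyx, YY$) ⊢ (q_1, yx, Y$) ⊢ (q_1, x, $) ⊢ (q_1, ε, ε)
All input consumed in state q_1 with stack ε.

ε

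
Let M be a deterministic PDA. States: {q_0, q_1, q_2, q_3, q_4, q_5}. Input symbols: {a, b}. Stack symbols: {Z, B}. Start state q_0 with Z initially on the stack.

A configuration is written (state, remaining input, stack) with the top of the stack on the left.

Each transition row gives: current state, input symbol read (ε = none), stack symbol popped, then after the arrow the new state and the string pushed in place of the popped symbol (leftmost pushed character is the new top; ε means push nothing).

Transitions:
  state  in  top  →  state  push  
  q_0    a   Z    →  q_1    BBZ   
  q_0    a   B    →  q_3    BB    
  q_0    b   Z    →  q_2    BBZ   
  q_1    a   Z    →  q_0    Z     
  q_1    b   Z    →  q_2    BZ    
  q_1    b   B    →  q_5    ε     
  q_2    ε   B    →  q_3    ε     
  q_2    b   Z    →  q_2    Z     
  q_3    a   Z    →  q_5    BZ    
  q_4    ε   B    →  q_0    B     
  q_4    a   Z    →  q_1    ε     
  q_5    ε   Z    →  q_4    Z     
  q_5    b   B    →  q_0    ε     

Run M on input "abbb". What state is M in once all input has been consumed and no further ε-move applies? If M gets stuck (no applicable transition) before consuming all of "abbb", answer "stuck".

(q_0, abbb, Z)
  read a, top Z: go to q_1, push BBZ → (q_1, bbb, BBZ)
  read b, top B: go to q_5, push ε → (q_5, bb, BZ)
  read b, top B: go to q_0, push ε → (q_0, b, Z)
  read b, top Z: go to q_2, push BBZ → (q_2, ε, BBZ)
  ε-move, top B: go to q_3, push ε → (q_3, ε, BZ)
All input consumed; M is in state q_3.

q_3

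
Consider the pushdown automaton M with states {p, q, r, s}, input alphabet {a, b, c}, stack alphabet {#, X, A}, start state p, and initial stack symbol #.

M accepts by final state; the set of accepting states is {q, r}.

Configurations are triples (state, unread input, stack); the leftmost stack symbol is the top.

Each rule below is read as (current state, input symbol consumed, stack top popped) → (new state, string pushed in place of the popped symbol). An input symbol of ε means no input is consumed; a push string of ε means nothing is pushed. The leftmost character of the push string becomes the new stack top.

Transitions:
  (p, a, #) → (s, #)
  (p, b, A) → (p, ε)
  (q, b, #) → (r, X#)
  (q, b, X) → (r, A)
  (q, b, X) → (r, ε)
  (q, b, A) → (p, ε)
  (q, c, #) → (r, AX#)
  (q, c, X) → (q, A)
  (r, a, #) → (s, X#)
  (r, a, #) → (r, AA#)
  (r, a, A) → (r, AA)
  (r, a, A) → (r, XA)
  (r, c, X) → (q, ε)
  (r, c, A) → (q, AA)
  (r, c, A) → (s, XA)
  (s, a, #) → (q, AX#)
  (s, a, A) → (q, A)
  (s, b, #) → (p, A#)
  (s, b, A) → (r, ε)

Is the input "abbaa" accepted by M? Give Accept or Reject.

One accepting computation: (p, abbaa, #) ⊢ (s, bbaa, #) ⊢ (p, baa, A#) ⊢ (p, aa, #) ⊢ (s, a, #) ⊢ (q, ε, AX#)
All input consumed and state q ∈ F.

Accept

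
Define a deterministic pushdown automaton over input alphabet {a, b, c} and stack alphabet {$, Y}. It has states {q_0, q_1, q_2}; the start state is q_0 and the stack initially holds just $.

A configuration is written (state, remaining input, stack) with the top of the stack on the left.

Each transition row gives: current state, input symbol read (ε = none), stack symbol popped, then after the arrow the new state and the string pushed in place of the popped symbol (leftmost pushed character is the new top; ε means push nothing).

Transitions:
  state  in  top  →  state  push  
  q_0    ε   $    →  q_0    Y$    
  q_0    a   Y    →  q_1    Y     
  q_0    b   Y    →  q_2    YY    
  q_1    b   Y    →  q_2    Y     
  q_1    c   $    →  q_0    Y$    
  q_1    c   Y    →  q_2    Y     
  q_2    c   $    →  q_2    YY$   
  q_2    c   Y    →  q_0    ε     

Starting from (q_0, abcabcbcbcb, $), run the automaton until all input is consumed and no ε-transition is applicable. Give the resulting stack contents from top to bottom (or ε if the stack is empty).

(q_0, abcabcbcbcb, $)
  ε-move, top $: go to q_0, push Y$ → (q_0, abcabcbcbcb, Y$)
  read a, top Y: go to q_1, push Y → (q_1, bcabcbcbcb, Y$)
  read b, top Y: go to q_2, push Y → (q_2, cabcbcbcb, Y$)
  read c, top Y: go to q_0, push ε → (q_0, abcbcbcb, $)
  ε-move, top $: go to q_0, push Y$ → (q_0, abcbcbcb, Y$)
  read a, top Y: go to q_1, push Y → (q_1, bcbcbcb, Y$)
  read b, top Y: go to q_2, push Y → (q_2, cbcbcb, Y$)
  read c, top Y: go to q_0, push ε → (q_0, bcbcb, $)
  ε-move, top $: go to q_0, push Y$ → (q_0, bcbcb, Y$)
  read b, top Y: go to q_2, push YY → (q_2, cbcb, YY$)
  read c, top Y: go to q_0, push ε → (q_0, bcb, Y$)
  read b, top Y: go to q_2, push YY → (q_2, cb, YY$)
  read c, top Y: go to q_0, push ε → (q_0, b, Y$)
  read b, top Y: go to q_2, push YY → (q_2, ε, YY$)
All input consumed in state q_2 with stack YY$.

YY$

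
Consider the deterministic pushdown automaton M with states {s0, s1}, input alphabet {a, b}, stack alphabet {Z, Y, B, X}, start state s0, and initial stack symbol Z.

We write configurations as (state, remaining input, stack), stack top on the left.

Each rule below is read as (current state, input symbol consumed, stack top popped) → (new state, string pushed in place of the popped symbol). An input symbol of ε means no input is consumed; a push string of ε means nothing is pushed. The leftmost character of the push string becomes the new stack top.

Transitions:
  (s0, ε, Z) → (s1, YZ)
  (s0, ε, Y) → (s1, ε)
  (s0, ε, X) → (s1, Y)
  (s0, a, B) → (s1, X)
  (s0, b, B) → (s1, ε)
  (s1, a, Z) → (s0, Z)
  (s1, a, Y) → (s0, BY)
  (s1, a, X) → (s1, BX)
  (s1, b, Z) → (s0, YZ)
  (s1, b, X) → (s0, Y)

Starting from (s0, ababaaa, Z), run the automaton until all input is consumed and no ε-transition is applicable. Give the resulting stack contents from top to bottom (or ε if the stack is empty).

(s0, ababaaa, Z)
  ε-move, top Z: go to s1, push YZ → (s1, ababaaa, YZ)
  read a, top Y: go to s0, push BY → (s0, babaaa, BYZ)
  read b, top B: go to s1, push ε → (s1, abaaa, YZ)
  read a, top Y: go to s0, push BY → (s0, baaa, BYZ)
  read b, top B: go to s1, push ε → (s1, aaa, YZ)
  read a, top Y: go to s0, push BY → (s0, aa, BYZ)
  read a, top B: go to s1, push X → (s1, a, XYZ)
  read a, top X: go to s1, push BX → (s1, ε, BXYZ)
All input consumed in state s1 with stack BXYZ.

BXYZ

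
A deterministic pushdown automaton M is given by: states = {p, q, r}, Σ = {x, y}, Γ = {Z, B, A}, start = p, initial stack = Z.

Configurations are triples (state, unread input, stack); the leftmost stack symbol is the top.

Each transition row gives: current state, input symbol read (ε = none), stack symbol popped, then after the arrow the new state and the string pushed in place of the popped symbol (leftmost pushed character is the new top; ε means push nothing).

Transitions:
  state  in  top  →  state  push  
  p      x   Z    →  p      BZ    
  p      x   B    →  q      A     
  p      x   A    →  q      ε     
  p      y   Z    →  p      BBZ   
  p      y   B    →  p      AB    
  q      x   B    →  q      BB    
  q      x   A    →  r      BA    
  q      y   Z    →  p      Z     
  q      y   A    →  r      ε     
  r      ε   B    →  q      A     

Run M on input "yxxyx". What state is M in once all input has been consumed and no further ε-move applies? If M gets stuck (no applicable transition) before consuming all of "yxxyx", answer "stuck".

stuck

(p, yxxyx, Z)
  read y, top Z: go to p, push BBZ → (p, xxyx, BBZ)
  read x, top B: go to q, push A → (q, xyx, ABZ)
  read x, top A: go to r, push BA → (r, yx, BABZ)
  ε-move, top B: go to q, push A → (q, yx, AABZ)
  read y, top A: go to r, push ε → (r, x, ABZ)
No transition for (r, x, top A); M blocks with input x remaining.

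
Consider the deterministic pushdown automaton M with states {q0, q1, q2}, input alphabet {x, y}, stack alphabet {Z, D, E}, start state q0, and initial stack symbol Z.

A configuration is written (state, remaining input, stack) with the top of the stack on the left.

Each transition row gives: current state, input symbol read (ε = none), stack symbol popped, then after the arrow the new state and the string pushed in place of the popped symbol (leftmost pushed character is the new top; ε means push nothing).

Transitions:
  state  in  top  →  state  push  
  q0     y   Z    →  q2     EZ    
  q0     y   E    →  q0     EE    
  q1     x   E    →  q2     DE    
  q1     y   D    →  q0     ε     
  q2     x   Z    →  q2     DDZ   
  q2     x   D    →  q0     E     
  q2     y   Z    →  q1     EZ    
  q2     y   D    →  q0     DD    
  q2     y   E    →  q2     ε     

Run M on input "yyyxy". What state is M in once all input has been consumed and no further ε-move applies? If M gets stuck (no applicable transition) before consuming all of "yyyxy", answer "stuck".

q0

(q0, yyyxy, Z) ⊢ (q2, yyxy, EZ) ⊢ (q2, yxy, Z) ⊢ (q1, xy, EZ) ⊢ (q2, y, DEZ) ⊢ (q0, ε, DDEZ)
All input consumed; M is in state q0.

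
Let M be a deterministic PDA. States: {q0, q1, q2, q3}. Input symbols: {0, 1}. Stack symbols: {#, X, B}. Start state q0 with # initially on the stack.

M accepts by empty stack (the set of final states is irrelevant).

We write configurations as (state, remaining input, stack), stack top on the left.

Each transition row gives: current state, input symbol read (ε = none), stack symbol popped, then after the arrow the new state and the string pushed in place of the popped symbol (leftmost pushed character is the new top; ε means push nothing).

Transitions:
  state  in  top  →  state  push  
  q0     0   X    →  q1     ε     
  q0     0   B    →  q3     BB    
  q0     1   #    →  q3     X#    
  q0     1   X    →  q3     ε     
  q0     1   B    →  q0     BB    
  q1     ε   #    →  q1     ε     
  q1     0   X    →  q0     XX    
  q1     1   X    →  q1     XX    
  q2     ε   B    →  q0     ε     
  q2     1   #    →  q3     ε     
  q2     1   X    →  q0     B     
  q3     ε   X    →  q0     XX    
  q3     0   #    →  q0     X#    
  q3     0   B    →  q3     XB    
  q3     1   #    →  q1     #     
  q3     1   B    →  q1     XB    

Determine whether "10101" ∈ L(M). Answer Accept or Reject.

(q0, 10101, #) ⊢ (q3, 0101, X#) ⊢ (q0, 0101, XX#) ⊢ (q1, 101, X#) ⊢ (q1, 01, XX#) ⊢ (q0, 1, XXX#) ⊢ (q3, ε, XX#) ⊢ (q0, ε, XXX#)
All input consumed; stack is XXX#, not empty, and no further ε-move applies.

Reject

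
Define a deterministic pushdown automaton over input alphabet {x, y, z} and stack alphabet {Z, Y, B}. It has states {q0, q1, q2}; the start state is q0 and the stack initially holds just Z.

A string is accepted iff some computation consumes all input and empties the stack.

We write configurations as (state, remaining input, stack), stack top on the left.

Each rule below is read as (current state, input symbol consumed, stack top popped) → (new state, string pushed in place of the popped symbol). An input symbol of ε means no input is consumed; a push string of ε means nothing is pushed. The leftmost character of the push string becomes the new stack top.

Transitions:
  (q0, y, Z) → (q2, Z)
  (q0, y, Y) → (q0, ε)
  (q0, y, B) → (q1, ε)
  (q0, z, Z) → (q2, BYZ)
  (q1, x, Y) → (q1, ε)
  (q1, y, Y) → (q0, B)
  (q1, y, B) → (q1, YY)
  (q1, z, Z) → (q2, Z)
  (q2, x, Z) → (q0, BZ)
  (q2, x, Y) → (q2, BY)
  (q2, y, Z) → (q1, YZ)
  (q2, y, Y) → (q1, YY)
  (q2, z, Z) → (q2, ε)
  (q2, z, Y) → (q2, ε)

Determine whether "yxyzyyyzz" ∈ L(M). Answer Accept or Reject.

(q0, yxyzyyyzz, Z) ⊢ (q2, xyzyyyzz, Z) ⊢ (q0, yzyyyzz, BZ) ⊢ (q1, zyyyzz, Z) ⊢ (q2, yyyzz, Z) ⊢ (q1, yyzz, YZ) ⊢ (q0, yzz, BZ) ⊢ (q1, zz, Z) ⊢ (q2, z, Z) ⊢ (q2, ε, ε)
All input consumed and the stack is empty.

Accept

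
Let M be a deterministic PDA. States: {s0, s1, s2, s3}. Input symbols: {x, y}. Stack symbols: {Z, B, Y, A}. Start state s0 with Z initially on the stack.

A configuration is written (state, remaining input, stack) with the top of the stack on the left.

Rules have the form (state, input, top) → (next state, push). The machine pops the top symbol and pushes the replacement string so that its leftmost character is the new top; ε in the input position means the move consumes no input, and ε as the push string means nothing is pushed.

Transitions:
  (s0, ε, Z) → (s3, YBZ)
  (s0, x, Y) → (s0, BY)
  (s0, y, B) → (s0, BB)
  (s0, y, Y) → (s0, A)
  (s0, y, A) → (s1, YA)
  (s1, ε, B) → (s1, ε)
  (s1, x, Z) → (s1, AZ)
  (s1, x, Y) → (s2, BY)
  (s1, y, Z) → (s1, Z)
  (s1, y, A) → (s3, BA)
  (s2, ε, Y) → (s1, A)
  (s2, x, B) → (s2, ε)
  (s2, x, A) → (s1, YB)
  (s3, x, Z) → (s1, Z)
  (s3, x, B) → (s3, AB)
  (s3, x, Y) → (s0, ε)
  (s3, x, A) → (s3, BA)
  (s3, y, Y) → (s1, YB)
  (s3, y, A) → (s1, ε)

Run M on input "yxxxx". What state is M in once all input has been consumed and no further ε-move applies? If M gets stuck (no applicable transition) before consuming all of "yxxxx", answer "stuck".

(s0, yxxxx, Z)
  ε-move, top Z: go to s3, push YBZ → (s3, yxxxx, YBZ)
  read y, top Y: go to s1, push YB → (s1, xxxx, YBBZ)
  read x, top Y: go to s2, push BY → (s2, xxx, BYBBZ)
  read x, top B: go to s2, push ε → (s2, xx, YBBZ)
  ε-move, top Y: go to s1, push A → (s1, xx, ABBZ)
No transition for (s1, x, top A); M blocks with input xx remaining.

stuck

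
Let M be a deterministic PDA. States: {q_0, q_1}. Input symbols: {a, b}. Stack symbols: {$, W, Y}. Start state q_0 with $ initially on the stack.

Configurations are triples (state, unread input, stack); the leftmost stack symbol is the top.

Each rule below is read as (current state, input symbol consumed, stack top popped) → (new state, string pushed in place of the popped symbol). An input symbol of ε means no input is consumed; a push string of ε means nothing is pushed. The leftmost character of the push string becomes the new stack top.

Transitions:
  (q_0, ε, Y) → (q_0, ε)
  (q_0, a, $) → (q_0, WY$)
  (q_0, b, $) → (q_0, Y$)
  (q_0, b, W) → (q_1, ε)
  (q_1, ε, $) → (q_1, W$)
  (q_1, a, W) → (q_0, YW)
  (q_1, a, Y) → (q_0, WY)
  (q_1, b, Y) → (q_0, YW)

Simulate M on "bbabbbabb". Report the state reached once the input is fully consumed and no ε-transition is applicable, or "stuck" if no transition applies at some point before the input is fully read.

stuck

(q_0, bbabbbabb, $)
  read b, top $: go to q_0, push Y$ → (q_0, babbbabb, Y$)
  ε-move, top Y: go to q_0, push ε → (q_0, babbbabb, $)
  read b, top $: go to q_0, push Y$ → (q_0, abbbabb, Y$)
  ε-move, top Y: go to q_0, push ε → (q_0, abbbabb, $)
  read a, top $: go to q_0, push WY$ → (q_0, bbbabb, WY$)
  read b, top W: go to q_1, push ε → (q_1, bbabb, Y$)
  read b, top Y: go to q_0, push YW → (q_0, babb, YW$)
  ε-move, top Y: go to q_0, push ε → (q_0, babb, W$)
  read b, top W: go to q_1, push ε → (q_1, abb, $)
  ε-move, top $: go to q_1, push W$ → (q_1, abb, W$)
  read a, top W: go to q_0, push YW → (q_0, bb, YW$)
  ε-move, top Y: go to q_0, push ε → (q_0, bb, W$)
  read b, top W: go to q_1, push ε → (q_1, b, $)
  ε-move, top $: go to q_1, push W$ → (q_1, b, W$)
No transition for (q_1, b, top W); M blocks with input b remaining.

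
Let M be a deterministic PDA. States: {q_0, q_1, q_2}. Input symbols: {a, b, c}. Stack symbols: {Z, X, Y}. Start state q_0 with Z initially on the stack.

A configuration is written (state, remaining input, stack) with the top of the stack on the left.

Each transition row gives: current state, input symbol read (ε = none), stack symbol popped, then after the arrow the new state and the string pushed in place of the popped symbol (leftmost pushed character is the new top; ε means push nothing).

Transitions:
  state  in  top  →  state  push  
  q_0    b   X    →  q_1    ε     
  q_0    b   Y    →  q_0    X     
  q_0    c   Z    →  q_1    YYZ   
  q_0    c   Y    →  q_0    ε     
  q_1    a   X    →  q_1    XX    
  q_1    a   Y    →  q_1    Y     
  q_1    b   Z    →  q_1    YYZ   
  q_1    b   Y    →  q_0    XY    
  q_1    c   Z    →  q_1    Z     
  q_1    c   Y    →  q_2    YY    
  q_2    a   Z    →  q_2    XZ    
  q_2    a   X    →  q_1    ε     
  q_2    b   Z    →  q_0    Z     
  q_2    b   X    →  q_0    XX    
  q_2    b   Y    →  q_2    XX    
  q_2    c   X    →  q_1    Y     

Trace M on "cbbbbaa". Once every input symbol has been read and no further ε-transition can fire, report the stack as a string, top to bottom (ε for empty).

(q_0, cbbbbaa, Z)
  read c, top Z: go to q_1, push YYZ → (q_1, bbbbaa, YYZ)
  read b, top Y: go to q_0, push XY → (q_0, bbbaa, XYYZ)
  read b, top X: go to q_1, push ε → (q_1, bbaa, YYZ)
  read b, top Y: go to q_0, push XY → (q_0, baa, XYYZ)
  read b, top X: go to q_1, push ε → (q_1, aa, YYZ)
  read a, top Y: go to q_1, push Y → (q_1, a, YYZ)
  read a, top Y: go to q_1, push Y → (q_1, ε, YYZ)
All input consumed in state q_1 with stack YYZ.

YYZ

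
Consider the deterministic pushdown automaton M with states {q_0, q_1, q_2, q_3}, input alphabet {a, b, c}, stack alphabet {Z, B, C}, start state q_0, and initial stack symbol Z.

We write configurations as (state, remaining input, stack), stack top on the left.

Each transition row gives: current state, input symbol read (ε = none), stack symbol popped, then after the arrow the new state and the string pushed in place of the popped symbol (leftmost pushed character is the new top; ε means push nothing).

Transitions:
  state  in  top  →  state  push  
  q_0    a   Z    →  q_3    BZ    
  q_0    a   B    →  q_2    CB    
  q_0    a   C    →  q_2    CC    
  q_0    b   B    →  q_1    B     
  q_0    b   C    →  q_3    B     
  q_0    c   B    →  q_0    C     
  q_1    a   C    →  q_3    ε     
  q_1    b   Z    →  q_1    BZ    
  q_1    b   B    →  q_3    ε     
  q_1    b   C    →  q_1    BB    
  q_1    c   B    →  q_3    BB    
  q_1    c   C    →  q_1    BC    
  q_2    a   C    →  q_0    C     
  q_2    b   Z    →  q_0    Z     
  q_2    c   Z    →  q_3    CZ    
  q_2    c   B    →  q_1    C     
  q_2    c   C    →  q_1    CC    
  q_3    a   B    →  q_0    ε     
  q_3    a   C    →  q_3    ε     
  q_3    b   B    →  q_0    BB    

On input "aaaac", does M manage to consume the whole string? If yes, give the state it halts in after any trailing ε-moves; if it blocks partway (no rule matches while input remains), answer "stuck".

stuck

(q_0, aaaac, Z)
  read a, top Z: go to q_3, push BZ → (q_3, aaac, BZ)
  read a, top B: go to q_0, push ε → (q_0, aac, Z)
  read a, top Z: go to q_3, push BZ → (q_3, ac, BZ)
  read a, top B: go to q_0, push ε → (q_0, c, Z)
No transition for (q_0, c, top Z); M blocks with input c remaining.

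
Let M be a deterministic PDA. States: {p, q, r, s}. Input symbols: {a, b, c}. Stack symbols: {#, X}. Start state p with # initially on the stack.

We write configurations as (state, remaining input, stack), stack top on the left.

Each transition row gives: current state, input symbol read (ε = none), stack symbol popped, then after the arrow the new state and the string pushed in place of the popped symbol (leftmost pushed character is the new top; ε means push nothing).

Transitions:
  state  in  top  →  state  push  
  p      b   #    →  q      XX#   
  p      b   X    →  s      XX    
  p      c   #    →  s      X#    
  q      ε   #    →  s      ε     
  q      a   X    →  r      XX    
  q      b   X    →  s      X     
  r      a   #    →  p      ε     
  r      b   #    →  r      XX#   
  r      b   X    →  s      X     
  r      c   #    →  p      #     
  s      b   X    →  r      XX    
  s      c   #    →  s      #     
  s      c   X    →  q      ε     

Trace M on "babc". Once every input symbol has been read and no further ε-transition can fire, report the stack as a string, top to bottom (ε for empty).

XX#

(p, babc, #)
  read b, top #: go to q, push XX# → (q, abc, XX#)
  read a, top X: go to r, push XX → (r, bc, XXX#)
  read b, top X: go to s, push X → (s, c, XXX#)
  read c, top X: go to q, push ε → (q, ε, XX#)
All input consumed in state q with stack XX#.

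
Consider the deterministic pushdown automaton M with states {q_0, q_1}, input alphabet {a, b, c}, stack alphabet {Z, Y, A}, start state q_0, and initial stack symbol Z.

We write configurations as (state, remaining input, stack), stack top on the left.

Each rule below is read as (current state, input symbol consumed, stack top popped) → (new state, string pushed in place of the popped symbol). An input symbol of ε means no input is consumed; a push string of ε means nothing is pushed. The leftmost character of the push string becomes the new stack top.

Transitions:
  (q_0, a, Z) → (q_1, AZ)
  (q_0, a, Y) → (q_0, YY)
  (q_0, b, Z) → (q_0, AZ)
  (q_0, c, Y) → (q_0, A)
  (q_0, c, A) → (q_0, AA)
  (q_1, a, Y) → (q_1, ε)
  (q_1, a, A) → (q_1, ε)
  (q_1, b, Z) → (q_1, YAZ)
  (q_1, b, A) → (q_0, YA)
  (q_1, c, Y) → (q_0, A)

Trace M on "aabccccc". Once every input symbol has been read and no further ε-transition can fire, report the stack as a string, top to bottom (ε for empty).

AAAAAAZ

(q_0, aabccccc, Z) ⊢ (q_1, abccccc, AZ) ⊢ (q_1, bccccc, Z) ⊢ (q_1, ccccc, YAZ) ⊢ (q_0, cccc, AAZ) ⊢ (q_0, ccc, AAAZ) ⊢ (q_0, cc, AAAAZ) ⊢ (q_0, c, AAAAAZ) ⊢ (q_0, ε, AAAAAAZ)
All input consumed in state q_0 with stack AAAAAAZ.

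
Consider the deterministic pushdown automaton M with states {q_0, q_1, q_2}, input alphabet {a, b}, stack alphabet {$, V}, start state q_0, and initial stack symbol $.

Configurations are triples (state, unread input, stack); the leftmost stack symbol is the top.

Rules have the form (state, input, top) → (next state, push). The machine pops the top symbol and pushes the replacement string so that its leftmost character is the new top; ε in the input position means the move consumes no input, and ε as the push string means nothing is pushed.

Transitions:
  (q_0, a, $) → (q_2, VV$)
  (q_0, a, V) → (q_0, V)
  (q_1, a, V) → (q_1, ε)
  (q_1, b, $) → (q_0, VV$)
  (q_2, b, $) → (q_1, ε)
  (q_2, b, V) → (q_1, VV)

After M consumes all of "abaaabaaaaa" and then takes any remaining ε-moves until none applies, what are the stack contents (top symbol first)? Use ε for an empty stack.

(q_0, abaaabaaaaa, $) ⊢ (q_2, baaabaaaaa, VV$) ⊢ (q_1, aaabaaaaa, VVV$) ⊢ (q_1, aabaaaaa, VV$) ⊢ (q_1, abaaaaa, V$) ⊢ (q_1, baaaaa, $) ⊢ (q_0, aaaaa, VV$) ⊢ (q_0, aaaa, VV$) ⊢ (q_0, aaa, VV$) ⊢ (q_0, aa, VV$) ⊢ (q_0, a, VV$) ⊢ (q_0, ε, VV$)
All input consumed in state q_0 with stack VV$.

VV$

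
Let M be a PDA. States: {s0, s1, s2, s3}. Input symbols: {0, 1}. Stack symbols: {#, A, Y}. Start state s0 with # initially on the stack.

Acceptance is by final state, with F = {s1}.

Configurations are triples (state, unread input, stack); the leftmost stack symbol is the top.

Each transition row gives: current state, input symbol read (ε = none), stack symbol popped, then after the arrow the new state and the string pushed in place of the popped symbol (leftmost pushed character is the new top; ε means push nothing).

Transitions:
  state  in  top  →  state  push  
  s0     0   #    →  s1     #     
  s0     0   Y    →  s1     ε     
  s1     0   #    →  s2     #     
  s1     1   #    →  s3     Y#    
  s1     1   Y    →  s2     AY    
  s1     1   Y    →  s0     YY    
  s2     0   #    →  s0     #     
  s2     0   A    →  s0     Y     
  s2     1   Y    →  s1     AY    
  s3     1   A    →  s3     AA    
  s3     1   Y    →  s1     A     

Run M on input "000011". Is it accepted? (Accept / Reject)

Accept

One accepting computation: (s0, 000011, #) ⊢ (s1, 00011, #) ⊢ (s2, 0011, #) ⊢ (s0, 011, #) ⊢ (s1, 11, #) ⊢ (s3, 1, Y#) ⊢ (s1, ε, A#)
All input consumed and state s1 ∈ F.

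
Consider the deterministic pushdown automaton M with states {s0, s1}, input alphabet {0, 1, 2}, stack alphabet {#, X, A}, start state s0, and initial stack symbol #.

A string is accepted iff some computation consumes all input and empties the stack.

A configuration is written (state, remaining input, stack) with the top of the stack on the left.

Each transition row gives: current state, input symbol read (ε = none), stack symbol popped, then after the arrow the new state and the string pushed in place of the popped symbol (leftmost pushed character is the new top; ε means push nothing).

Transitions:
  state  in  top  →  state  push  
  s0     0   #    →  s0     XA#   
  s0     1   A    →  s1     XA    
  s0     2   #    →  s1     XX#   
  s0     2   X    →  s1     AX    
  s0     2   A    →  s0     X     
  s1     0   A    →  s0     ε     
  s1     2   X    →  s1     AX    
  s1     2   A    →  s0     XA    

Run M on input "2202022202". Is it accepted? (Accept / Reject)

Reject

(s0, 2202022202, #)
  read 2, top #: go to s1, push XX# → (s1, 202022202, XX#)
  read 2, top X: go to s1, push AX → (s1, 02022202, AXX#)
  read 0, top A: go to s0, push ε → (s0, 2022202, XX#)
  read 2, top X: go to s1, push AX → (s1, 022202, AXX#)
  read 0, top A: go to s0, push ε → (s0, 22202, XX#)
  read 2, top X: go to s1, push AX → (s1, 2202, AXX#)
  read 2, top A: go to s0, push XA → (s0, 202, XAXX#)
  read 2, top X: go to s1, push AX → (s1, 02, AXAXX#)
  read 0, top A: go to s0, push ε → (s0, 2, XAXX#)
  read 2, top X: go to s1, push AX → (s1, ε, AXAXX#)
All input consumed; stack is AXAXX#, not empty, and no further ε-move applies.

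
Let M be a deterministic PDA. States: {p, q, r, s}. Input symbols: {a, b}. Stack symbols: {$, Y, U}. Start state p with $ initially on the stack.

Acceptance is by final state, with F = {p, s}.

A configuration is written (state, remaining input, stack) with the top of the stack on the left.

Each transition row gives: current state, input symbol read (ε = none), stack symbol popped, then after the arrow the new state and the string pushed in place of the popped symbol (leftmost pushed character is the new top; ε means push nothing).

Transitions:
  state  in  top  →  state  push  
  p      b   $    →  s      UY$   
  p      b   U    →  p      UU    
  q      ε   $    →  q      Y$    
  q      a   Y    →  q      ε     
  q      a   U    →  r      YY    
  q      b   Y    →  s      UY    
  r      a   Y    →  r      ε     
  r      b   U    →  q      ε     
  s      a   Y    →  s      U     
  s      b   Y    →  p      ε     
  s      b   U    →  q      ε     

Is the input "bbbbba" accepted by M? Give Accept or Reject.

Reject

(p, bbbbba, $)
  read b, top $: go to s, push UY$ → (s, bbbba, UY$)
  read b, top U: go to q, push ε → (q, bbba, Y$)
  read b, top Y: go to s, push UY → (s, bba, UY$)
  read b, top U: go to q, push ε → (q, ba, Y$)
  read b, top Y: go to s, push UY → (s, a, UY$)
No transition applies at (s, a, UY$); input not fully consumed.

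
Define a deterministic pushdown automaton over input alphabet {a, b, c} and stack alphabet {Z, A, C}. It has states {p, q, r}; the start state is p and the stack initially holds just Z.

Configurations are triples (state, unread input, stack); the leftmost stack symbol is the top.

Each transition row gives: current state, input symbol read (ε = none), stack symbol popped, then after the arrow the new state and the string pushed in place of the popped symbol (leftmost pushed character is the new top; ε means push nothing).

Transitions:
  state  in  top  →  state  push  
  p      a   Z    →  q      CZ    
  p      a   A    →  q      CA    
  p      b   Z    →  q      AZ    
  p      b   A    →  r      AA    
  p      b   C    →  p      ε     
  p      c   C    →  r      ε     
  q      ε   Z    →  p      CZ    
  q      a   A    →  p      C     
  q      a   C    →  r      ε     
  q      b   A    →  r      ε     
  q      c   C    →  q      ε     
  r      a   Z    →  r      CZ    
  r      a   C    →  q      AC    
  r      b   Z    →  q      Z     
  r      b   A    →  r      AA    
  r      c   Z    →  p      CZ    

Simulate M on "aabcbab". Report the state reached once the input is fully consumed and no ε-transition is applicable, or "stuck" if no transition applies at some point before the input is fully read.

(p, aabcbab, Z)
  read a, top Z: go to q, push CZ → (q, abcbab, CZ)
  read a, top C: go to r, push ε → (r, bcbab, Z)
  read b, top Z: go to q, push Z → (q, cbab, Z)
  ε-move, top Z: go to p, push CZ → (p, cbab, CZ)
  read c, top C: go to r, push ε → (r, bab, Z)
  read b, top Z: go to q, push Z → (q, ab, Z)
  ε-move, top Z: go to p, push CZ → (p, ab, CZ)
No transition for (p, a, top C); M blocks with input ab remaining.

stuck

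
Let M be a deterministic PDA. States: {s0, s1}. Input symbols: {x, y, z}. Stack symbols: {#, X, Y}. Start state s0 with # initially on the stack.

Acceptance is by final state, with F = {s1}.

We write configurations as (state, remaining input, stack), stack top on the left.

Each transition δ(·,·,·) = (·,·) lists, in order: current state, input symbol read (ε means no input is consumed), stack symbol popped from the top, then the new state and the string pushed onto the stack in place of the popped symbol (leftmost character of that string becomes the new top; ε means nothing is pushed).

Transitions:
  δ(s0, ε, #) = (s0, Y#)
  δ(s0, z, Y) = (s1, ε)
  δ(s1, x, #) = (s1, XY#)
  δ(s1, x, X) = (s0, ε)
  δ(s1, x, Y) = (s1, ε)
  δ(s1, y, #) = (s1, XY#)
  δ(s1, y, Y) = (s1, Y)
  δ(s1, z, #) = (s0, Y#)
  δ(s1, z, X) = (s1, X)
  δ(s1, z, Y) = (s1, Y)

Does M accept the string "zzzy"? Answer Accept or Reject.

Accept

(s0, zzzy, #)
  ε-move, top #: go to s0, push Y# → (s0, zzzy, Y#)
  read z, top Y: go to s1, push ε → (s1, zzy, #)
  read z, top #: go to s0, push Y# → (s0, zy, Y#)
  read z, top Y: go to s1, push ε → (s1, y, #)
  read y, top #: go to s1, push XY# → (s1, ε, XY#)
All input consumed; state s1 ∈ F.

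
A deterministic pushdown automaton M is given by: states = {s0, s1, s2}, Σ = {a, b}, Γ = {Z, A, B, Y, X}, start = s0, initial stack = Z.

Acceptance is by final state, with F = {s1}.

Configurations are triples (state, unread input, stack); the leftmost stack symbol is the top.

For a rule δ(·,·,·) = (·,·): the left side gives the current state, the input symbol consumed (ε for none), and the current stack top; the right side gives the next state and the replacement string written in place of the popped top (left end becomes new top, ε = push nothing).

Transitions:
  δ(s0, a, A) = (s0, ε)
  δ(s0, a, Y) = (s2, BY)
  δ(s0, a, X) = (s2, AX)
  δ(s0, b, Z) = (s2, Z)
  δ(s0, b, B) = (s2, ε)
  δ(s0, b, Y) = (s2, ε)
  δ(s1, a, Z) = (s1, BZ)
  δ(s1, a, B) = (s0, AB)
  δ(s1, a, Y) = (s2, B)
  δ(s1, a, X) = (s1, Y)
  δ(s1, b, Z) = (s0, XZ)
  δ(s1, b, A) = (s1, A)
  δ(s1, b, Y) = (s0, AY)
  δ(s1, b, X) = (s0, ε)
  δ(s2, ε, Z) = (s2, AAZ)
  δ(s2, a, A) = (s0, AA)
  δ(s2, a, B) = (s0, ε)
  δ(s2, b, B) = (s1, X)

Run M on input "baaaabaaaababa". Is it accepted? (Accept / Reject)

(s0, baaaabaaaababa, Z)
  read b, top Z: go to s2, push Z → (s2, aaaabaaaababa, Z)
  ε-move, top Z: go to s2, push AAZ → (s2, aaaabaaaababa, AAZ)
  read a, top A: go to s0, push AA → (s0, aaabaaaababa, AAAZ)
  read a, top A: go to s0, push ε → (s0, aabaaaababa, AAZ)
  read a, top A: go to s0, push ε → (s0, abaaaababa, AZ)
  read a, top A: go to s0, push ε → (s0, baaaababa, Z)
  read b, top Z: go to s2, push Z → (s2, aaaababa, Z)
  ε-move, top Z: go to s2, push AAZ → (s2, aaaababa, AAZ)
  read a, top A: go to s0, push AA → (s0, aaababa, AAAZ)
  read a, top A: go to s0, push ε → (s0, aababa, AAZ)
  read a, top A: go to s0, push ε → (s0, ababa, AZ)
  read a, top A: go to s0, push ε → (s0, baba, Z)
  read b, top Z: go to s2, push Z → (s2, aba, Z)
  ε-move, top Z: go to s2, push AAZ → (s2, aba, AAZ)
  read a, top A: go to s0, push AA → (s0, ba, AAAZ)
No transition applies at (s0, ba, AAAZ); input not fully consumed.

Reject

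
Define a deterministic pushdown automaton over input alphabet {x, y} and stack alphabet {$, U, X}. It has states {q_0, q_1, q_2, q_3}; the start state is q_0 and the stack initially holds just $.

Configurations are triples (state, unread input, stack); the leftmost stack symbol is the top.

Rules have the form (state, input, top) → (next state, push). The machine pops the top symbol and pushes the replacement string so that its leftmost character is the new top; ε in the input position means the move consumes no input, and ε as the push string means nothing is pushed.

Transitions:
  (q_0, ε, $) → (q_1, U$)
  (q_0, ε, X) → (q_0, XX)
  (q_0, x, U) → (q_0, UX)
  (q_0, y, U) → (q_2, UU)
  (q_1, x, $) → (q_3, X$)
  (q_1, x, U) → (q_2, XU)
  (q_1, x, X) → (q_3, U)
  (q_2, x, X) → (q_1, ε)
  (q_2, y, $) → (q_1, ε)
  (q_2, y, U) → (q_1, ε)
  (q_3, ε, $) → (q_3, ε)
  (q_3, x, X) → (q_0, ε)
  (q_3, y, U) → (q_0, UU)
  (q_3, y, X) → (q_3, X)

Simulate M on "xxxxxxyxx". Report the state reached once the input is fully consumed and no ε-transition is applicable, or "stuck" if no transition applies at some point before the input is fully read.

(q_0, xxxxxxyxx, $)
  ε-move, top $: go to q_1, push U$ → (q_1, xxxxxxyxx, U$)
  read x, top U: go to q_2, push XU → (q_2, xxxxxyxx, XU$)
  read x, top X: go to q_1, push ε → (q_1, xxxxyxx, U$)
  read x, top U: go to q_2, push XU → (q_2, xxxyxx, XU$)
  read x, top X: go to q_1, push ε → (q_1, xxyxx, U$)
  read x, top U: go to q_2, push XU → (q_2, xyxx, XU$)
  read x, top X: go to q_1, push ε → (q_1, yxx, U$)
No transition for (q_1, y, top U); M blocks with input yxx remaining.

stuck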